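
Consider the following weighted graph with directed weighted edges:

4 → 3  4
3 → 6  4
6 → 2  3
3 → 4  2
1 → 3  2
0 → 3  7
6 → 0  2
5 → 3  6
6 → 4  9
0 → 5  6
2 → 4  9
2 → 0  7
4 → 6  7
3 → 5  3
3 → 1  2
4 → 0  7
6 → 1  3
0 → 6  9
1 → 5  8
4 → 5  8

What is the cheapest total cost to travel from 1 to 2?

9

Enumerating some paths:
1–3–6–2: 2+4+3 = 9
1–3–4–6–2: 2+2+7+3 = 14
The minimum is 9 via 1–3–6–2.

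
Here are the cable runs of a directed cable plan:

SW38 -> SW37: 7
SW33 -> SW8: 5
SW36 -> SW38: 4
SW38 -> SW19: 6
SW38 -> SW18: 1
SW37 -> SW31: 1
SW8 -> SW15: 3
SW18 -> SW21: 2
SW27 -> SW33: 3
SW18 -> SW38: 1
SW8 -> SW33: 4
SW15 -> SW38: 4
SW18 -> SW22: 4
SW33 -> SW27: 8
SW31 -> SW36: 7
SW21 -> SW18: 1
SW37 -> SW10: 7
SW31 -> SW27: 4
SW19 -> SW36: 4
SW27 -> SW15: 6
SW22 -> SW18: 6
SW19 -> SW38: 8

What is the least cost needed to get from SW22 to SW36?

17

Enumerating some paths:
SW22 - SW18 - SW38 - SW19 - SW36: 6+1+6+4 = 17
SW22 - SW18 - SW38 - SW37 - SW31 - SW36: 6+1+7+1+7 = 22
The minimum is 17 via SW22 - SW18 - SW38 - SW19 - SW36.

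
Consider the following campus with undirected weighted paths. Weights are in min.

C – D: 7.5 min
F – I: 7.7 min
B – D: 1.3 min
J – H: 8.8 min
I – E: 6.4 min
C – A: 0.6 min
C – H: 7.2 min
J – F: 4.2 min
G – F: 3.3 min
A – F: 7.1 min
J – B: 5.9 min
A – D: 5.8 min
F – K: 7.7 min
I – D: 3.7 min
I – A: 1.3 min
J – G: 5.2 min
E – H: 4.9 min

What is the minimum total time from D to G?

12.4 min

Enumerating some paths:
D–B–J–G: 1.3+5.9+5.2 = 12.4
D–B–J–F–G: 1.3+5.9+4.2+3.3 = 14.7
Cheapest is D–B–J–G at 12.4 min.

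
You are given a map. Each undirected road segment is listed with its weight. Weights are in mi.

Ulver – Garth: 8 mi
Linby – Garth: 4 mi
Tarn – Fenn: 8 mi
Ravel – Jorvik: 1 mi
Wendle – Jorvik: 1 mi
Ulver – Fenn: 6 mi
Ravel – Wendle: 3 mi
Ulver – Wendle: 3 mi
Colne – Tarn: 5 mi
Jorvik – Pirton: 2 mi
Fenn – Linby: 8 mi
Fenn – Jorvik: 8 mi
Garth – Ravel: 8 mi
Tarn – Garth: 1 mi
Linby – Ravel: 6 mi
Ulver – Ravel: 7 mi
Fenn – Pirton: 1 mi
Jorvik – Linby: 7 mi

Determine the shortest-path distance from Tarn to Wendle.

Candidate routes:
Tarn → Garth → Ulver → Wendle: 1+8+3 = 12
Tarn → Garth → Ravel → Wendle: 1+8+3 = 12
Tarn → Garth → Ravel → Jorvik → Wendle: 1+8+1+1 = 11
Cheapest is Tarn → Garth → Ravel → Jorvik → Wendle at 11 mi.

11 mi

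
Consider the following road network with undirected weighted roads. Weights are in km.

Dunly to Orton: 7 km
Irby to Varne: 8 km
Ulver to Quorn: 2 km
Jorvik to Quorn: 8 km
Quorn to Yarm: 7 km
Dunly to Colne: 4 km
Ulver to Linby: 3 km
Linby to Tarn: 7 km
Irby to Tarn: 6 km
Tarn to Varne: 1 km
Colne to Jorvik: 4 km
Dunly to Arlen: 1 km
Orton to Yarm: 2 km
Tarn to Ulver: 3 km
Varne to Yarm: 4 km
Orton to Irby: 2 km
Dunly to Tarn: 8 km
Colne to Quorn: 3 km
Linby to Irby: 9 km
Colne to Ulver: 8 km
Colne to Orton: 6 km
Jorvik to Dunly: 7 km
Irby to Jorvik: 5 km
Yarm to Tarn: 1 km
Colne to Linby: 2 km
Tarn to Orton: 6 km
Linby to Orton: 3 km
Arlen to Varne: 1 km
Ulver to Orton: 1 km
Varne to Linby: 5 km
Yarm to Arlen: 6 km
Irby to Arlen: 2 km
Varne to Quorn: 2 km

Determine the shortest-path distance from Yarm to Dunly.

Enumerating some paths:
Yarm–Tarn–Varne–Arlen–Dunly: 1+1+1+1 = 4
Yarm–Varne–Arlen–Dunly: 4+1+1 = 6
Yarm–Arlen–Dunly: 6+1 = 7
The minimum is 4 km via Yarm–Tarn–Varne–Arlen–Dunly.

4 km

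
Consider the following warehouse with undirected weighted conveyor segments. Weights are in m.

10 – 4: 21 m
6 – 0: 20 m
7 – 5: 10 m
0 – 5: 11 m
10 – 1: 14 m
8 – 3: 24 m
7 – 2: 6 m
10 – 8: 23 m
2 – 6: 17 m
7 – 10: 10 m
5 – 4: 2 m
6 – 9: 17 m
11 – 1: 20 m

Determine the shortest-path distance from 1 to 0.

Settle nodes by increasing distance from 1:
1: 0
10: 14  (via 1)
11: 20  (via 1)
7: 24  (via 10)
2: 30  (via 7)
5: 34  (via 7)
4: 35  (via 10)
8: 37  (via 10)
0: 45  (via 5)
Shortest route: 1–10–7–5–0 = 45 m.

45 m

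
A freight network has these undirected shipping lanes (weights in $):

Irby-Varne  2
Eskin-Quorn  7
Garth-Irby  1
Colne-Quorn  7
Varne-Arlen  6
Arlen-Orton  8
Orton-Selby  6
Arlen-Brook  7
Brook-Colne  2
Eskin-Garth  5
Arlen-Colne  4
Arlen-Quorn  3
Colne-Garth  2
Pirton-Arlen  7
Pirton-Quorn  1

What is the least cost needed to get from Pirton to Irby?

Running Dijkstra from Pirton:
Pirton: 0
Quorn: 1  (via Pirton)
Arlen: 4  (via Quorn)
Eskin: 8  (via Quorn)
Colne: 8  (via Quorn)
Garth: 10  (via Colne)
Brook: 10  (via Colne)
Varne: 10  (via Arlen)
Irby: 11  (via Garth)
Shortest route: Pirton–Quorn–Colne–Garth–Irby = $11.

$11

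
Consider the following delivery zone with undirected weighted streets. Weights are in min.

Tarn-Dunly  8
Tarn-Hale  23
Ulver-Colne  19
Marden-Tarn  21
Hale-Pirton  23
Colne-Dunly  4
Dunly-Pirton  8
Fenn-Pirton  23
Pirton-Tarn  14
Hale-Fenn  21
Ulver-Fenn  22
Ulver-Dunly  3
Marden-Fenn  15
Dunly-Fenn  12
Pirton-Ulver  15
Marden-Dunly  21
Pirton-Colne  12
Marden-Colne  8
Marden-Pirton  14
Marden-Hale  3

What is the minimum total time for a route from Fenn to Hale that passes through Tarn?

Shortest Fenn→Tarn: Fenn–Dunly–Tarn = 20
Best Tarn to Hale: Tarn–Hale costing 23
Total via Tarn: 20 + 23 = 43 min.

43 min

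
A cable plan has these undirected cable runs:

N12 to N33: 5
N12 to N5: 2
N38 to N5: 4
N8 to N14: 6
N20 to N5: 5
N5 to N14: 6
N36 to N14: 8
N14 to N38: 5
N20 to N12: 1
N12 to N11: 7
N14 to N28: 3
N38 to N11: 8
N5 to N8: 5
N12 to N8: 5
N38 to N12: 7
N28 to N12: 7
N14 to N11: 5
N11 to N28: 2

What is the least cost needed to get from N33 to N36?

Compare a few routes:
N33–N12–N5–N38–N14–N36: 5+2+4+5+8 = 24
N33–N12–N5–N14–N36: 5+2+6+8 = 21
N33–N12–N28–N14–N36: 5+7+3+8 = 23
N33–N12–N8–N14–N36: 5+5+6+8 = 24
The minimum is 21 via N33–N12–N5–N14–N36.

21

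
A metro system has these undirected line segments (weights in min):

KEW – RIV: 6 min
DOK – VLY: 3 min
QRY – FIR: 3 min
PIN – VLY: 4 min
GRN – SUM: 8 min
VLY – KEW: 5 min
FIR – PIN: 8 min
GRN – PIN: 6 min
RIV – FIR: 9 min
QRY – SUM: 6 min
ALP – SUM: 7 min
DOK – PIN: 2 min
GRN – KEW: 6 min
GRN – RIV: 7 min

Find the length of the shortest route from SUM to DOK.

Enumerating some paths:
SUM - QRY - FIR - PIN - DOK: 6+3+8+2 = 19
SUM - GRN - PIN - DOK: 8+6+2 = 16
SUM - GRN - KEW - VLY - DOK: 8+6+5+3 = 22
SUM - GRN - PIN - VLY - DOK: 8+6+4+3 = 21
Cheapest is SUM - GRN - PIN - DOK at 16 min.

16 min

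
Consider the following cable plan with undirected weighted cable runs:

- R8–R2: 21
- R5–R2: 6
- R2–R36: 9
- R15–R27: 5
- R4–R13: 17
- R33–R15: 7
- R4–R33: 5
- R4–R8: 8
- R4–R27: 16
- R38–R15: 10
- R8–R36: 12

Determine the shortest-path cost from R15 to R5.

Shortest distances from R15:
R15: 0
R27: 5  (via R15)
R33: 7  (via R15)
R38: 10  (via R15)
R4: 12  (via R33)
R8: 20  (via R4)
R13: 29  (via R4)
R36: 32  (via R8)
R2: 41  (via R8)
R5: 47  (via R2)
Shortest route: R15–R33–R4–R8–R2–R5 = 47.

47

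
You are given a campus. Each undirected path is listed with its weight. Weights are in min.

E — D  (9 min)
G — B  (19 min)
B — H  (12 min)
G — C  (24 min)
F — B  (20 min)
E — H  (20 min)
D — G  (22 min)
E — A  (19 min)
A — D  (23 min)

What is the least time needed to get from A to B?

51 min

Enumerating some paths:
A → E → H → B: 19+20+12 = 51
A → D → E → H → B: 23+9+20+12 = 64
A → E → D → G → B: 19+9+22+19 = 69
A → D → G → B: 23+22+19 = 64
The minimum is 51 min via A → E → H → B.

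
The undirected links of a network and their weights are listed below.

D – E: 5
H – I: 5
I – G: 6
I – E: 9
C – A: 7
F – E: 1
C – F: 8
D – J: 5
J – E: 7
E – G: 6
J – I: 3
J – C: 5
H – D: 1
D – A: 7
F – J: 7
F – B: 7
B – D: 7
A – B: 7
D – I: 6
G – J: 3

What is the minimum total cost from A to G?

15

Enumerating some paths:
A–D–H–I–J–G: 7+1+5+3+3 = 19
A–C–J–G: 7+5+3 = 15
A–D–E–G: 7+5+6 = 18
A–D–H–I–G: 7+1+5+6 = 19
The minimum is 15 via A–C–J–G.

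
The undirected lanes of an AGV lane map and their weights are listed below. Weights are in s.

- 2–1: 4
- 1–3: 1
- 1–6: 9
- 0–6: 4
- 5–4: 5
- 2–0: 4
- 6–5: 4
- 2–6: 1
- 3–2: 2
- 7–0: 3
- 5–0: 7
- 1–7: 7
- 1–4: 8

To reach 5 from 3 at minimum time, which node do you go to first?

2

Candidate routes:
3 → 2 → 6 → 5: 2+1+4 = 7
3 → 2 → 0 → 5: 2+4+7 = 13
3 → 1 → 2 → 6 → 5: 1+4+1+4 = 10
Cheapest is 3 → 2 → 6 → 5 at 7 s.
So from 3 the first move is to 2.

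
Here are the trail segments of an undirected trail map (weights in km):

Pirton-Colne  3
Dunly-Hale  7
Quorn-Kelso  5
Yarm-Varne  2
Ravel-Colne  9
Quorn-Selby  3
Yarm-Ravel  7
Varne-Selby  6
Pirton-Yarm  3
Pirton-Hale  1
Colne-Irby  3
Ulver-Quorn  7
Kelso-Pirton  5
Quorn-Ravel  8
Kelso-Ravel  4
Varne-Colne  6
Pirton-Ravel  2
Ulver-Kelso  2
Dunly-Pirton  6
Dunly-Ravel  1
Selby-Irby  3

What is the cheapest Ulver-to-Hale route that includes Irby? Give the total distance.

Shortest Ulver→Irby: Ulver–Quorn–Selby–Irby = 13
Best Irby to Hale: Irby–Colne–Pirton–Hale costing 7
Total via Irby: 13 + 7 = 20 km.

20 km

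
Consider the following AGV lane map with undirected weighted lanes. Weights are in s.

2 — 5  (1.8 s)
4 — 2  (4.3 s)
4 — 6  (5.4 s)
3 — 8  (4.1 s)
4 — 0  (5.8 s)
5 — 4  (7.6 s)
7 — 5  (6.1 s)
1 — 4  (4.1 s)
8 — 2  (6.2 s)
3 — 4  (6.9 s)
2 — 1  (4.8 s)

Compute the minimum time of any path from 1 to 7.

Shortest distances from 1:
1: 0
4: 4.1  (via 1)
2: 4.8  (via 1)
5: 6.6  (via 2)
6: 9.5  (via 4)
0: 9.9  (via 4)
3: 11  (via 4)
8: 11  (via 2)
7: 12.7  (via 5)
Shortest route: 1 → 2 → 5 → 7 = 12.7 s.

12.7 s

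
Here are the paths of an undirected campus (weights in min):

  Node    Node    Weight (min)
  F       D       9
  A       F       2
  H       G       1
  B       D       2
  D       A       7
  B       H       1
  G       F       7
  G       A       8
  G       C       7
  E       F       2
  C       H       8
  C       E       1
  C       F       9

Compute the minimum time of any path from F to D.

9 min

Running Dijkstra from F:
F: 0
A: 2  (via F)
E: 2  (via F)
C: 3  (via E)
G: 7  (via F)
H: 8  (via G)
B: 9  (via H)
D: 9  (via F)
Shortest route: F → D = 9 min.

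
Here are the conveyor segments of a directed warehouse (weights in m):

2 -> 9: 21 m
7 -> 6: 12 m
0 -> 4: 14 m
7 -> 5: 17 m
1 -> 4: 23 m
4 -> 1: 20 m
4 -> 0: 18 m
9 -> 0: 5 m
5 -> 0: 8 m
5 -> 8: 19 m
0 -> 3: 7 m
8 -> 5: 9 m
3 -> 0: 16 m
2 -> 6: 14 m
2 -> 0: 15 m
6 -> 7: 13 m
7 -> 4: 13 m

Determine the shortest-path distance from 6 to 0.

Enumerating some paths:
6 - 7 - 5 - 0: 13+17+8 = 38
6 - 7 - 4 - 0: 13+13+18 = 44
Cheapest is 6 - 7 - 5 - 0 at 38 m.

38 m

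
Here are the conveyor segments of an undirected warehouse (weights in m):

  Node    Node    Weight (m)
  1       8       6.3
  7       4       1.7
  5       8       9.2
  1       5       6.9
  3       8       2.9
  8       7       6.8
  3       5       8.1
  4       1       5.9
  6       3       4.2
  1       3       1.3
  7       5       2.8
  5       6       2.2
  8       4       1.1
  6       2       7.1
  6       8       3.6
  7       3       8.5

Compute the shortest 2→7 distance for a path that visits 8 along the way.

Shortest 2→8: 2 → 6 → 8 = 10.7
Best 8 to 7: 8 → 4 → 7 costing 2.8
Total via 8: 10.7 + 2.8 = 13.5 m.

13.5 m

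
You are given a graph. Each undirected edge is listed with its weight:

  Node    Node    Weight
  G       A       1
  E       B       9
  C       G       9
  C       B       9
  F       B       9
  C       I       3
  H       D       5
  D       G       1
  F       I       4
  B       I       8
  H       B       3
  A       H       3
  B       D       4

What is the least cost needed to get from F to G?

14

Running Dijkstra from F:
F: 0
I: 4  (via F)
C: 7  (via I)
B: 9  (via F)
H: 12  (via B)
D: 13  (via B)
G: 14  (via D)
Shortest route: F–B–D–G = 14.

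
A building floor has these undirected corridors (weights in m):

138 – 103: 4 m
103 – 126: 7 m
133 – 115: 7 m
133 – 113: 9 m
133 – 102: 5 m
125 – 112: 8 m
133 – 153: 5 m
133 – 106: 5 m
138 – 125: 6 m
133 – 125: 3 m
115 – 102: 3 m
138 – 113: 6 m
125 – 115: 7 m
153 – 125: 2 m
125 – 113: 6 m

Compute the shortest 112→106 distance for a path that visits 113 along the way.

28 m

Shortest 112→113: 112 → 125 → 113 = 14
Shortest 113→106: 113 → 133 → 106 = 14
Total via 113: 14 + 14 = 28 m.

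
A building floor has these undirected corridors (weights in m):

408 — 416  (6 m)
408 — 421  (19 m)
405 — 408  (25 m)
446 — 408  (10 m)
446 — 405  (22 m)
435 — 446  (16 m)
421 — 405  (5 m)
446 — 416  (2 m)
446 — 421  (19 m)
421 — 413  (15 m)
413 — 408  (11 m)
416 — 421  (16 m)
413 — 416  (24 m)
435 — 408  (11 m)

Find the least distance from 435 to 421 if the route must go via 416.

Best 435 to 416: 435–408–416 costing 17
Best 416 to 421: 416–421 costing 16
Total via 416: 17 + 16 = 33 m.

33 m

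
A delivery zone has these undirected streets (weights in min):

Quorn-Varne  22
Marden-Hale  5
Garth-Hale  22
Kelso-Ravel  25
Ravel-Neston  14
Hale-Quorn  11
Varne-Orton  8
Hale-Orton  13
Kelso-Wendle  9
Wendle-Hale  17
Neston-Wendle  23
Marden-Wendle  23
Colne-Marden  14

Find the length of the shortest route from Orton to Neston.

53 min

Compare a few routes:
Orton → Hale → Marden → Wendle → Neston: 13+5+23+23 = 64
Orton → Hale → Wendle → Neston: 13+17+23 = 53
Orton → Hale → Wendle → Kelso → Ravel → Neston: 13+17+9+25+14 = 78
The minimum is 53 min via Orton → Hale → Wendle → Neston.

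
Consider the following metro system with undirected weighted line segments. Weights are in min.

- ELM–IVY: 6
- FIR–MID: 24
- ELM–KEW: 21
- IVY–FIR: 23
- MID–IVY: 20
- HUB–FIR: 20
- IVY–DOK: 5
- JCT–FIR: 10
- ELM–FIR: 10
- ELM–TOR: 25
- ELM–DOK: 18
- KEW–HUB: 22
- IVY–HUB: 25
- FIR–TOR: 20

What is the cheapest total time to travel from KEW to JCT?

41 min

Candidate routes:
KEW → HUB → FIR → JCT: 22+20+10 = 52
KEW → ELM → IVY → FIR → JCT: 21+6+23+10 = 60
KEW → ELM → FIR → JCT: 21+10+10 = 41
The minimum is 41 min via KEW → ELM → FIR → JCT.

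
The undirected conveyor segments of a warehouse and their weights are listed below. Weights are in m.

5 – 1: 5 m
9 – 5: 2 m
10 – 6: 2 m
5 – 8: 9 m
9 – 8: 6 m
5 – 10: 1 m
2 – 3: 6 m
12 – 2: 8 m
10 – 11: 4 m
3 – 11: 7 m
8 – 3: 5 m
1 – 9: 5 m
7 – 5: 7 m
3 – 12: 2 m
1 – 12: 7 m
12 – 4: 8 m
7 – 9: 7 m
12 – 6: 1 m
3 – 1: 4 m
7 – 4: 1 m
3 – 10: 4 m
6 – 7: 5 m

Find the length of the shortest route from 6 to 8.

Compare a few routes:
6–10–5–9–8: 2+1+2+6 = 11
6–12–3–8: 1+2+5 = 8
The minimum is 8 m via 6–12–3–8.

8 m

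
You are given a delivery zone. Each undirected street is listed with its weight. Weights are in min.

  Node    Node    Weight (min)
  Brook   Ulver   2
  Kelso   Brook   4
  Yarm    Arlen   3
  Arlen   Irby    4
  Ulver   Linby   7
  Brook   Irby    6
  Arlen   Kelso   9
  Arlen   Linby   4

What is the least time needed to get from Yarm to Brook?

Shortest distances from Yarm:
Yarm: 0
Arlen: 3  (via Yarm)
Linby: 7  (via Arlen)
Irby: 7  (via Arlen)
Kelso: 12  (via Arlen)
Brook: 13  (via Irby)
Shortest route: Yarm → Arlen → Irby → Brook = 13 min.

13 min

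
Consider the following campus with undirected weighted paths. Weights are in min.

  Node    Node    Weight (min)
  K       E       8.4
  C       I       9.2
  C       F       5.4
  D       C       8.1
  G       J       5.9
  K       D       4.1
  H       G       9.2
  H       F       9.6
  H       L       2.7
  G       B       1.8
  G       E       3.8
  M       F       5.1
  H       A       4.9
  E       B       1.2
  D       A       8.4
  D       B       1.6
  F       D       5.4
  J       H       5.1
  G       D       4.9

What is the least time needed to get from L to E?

Enumerating some paths:
L–H–G–B–E: 2.7+9.2+1.8+1.2 = 14.9
L–H–J–G–B–E: 2.7+5.1+5.9+1.8+1.2 = 16.7
L–H–G–E: 2.7+9.2+3.8 = 15.7
Cheapest is L–H–G–B–E at 14.9 min.

14.9 min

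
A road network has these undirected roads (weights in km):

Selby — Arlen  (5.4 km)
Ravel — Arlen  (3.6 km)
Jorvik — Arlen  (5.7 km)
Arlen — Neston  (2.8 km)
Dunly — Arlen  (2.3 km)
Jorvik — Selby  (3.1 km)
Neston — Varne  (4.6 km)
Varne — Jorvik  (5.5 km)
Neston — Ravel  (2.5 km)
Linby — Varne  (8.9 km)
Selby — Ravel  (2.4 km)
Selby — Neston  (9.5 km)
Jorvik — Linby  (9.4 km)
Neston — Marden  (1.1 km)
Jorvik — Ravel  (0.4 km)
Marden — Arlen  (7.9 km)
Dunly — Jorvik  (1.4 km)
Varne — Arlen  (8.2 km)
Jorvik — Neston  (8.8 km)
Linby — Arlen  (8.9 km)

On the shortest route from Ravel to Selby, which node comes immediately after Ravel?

Selby

Enumerating some paths:
Ravel → Selby: 2.4 = 2.4
Ravel → Jorvik → Selby: 0.4+3.1 = 3.5
Cheapest is Ravel → Selby at 2.4 km.
So from Ravel the first move is to Selby.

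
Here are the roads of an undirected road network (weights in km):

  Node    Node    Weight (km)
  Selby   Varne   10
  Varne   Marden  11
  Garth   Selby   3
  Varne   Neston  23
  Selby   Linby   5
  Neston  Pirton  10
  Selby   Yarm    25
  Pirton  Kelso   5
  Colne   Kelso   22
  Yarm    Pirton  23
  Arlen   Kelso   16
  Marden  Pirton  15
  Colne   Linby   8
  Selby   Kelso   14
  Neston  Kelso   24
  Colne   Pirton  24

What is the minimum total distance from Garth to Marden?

Compare a few routes:
Garth - Selby - Kelso - Pirton - Marden: 3+14+5+15 = 37
Garth - Selby - Varne - Marden: 3+10+11 = 24
Cheapest is Garth - Selby - Varne - Marden at 24 km.

24 km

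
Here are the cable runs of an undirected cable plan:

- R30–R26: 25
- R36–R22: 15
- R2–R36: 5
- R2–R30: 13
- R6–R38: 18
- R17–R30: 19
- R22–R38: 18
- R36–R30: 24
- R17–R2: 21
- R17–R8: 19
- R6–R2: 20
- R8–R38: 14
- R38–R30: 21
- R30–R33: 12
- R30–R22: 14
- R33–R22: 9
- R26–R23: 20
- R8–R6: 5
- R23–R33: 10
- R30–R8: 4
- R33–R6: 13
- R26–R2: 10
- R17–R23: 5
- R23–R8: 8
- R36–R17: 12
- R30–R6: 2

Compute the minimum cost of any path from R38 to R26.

41

Settle nodes by increasing distance from R38:
R38: 0
R8: 14  (via R38)
R22: 18  (via R38)
R6: 18  (via R38)
R30: 18  (via R8)
R23: 22  (via R8)
R17: 27  (via R23)
R33: 27  (via R22)
R2: 31  (via R30)
R36: 33  (via R22)
R26: 41  (via R2)
Shortest route: R38–R8–R30–R2–R26 = 41.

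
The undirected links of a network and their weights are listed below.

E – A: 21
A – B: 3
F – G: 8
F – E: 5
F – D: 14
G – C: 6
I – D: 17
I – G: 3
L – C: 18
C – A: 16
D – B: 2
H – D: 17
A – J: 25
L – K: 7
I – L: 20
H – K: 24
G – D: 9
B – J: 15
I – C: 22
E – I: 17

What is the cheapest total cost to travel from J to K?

56

Candidate routes:
J–B–D–G–I–L–K: 15+2+9+3+20+7 = 56
J–B–D–G–C–L–K: 15+2+9+6+18+7 = 57
Cheapest is J–B–D–G–I–L–K at 56.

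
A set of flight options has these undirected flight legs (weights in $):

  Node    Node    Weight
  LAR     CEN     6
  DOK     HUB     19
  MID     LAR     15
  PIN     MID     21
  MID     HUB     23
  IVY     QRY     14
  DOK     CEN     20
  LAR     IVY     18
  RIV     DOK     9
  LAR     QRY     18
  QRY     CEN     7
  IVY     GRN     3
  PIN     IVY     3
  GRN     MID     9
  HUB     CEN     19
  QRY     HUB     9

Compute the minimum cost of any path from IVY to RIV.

Candidate routes:
IVY → LAR → CEN → DOK → RIV: 18+6+20+9 = 53
IVY → QRY → CEN → DOK → RIV: 14+7+20+9 = 50
IVY → GRN → MID → LAR → CEN → DOK → RIV: 3+9+15+6+20+9 = 62
IVY → QRY → HUB → DOK → RIV: 14+9+19+9 = 51
The minimum is $50 via IVY → QRY → CEN → DOK → RIV.

$50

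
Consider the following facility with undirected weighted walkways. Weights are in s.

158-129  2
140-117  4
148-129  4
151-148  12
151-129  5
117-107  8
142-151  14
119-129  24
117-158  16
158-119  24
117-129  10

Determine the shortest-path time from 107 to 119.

42 s

Running Dijkstra from 107:
107: 0
117: 8  (via 107)
140: 12  (via 117)
129: 18  (via 117)
158: 20  (via 129)
148: 22  (via 129)
151: 23  (via 129)
142: 37  (via 151)
119: 42  (via 129)
Shortest route: 107–117–129–119 = 42 s.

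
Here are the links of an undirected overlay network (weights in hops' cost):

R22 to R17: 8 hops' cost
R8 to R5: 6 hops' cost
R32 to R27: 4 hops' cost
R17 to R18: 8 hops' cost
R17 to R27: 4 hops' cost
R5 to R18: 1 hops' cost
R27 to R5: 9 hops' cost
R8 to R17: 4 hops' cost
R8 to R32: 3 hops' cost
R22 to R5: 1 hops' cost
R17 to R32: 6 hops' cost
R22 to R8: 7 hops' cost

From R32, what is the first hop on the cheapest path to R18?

Candidate routes:
R32 - R8 - R22 - R5 - R18: 3+7+1+1 = 12
R32 - R8 - R5 - R18: 3+6+1 = 10
R32 - R17 - R18: 6+8 = 14
R32 - R27 - R5 - R18: 4+9+1 = 14
Cheapest is R32 - R8 - R5 - R18 at 10 hops' cost.
So from R32 the first move is to R8.

R8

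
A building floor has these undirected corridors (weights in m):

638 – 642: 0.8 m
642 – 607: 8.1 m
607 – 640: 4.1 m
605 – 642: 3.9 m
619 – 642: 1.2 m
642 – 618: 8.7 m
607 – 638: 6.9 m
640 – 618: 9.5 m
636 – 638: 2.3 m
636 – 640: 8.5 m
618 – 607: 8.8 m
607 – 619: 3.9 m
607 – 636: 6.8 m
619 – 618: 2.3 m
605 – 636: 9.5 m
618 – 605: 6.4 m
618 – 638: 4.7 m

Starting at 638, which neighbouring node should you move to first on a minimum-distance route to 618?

Compare a few routes:
638–618: 4.7 = 4.7
638–642–619–618: 0.8+1.2+2.3 = 4.3
Cheapest is 638–642–619–618 at 4.3 m.
So from 638 the first move is to 642.

642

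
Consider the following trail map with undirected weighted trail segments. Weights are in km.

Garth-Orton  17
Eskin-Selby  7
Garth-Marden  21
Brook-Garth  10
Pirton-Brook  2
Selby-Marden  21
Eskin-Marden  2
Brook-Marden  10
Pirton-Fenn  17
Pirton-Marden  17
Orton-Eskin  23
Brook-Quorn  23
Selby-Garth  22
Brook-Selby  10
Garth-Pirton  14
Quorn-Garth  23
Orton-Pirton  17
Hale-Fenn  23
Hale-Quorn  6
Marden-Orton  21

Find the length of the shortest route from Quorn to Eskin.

35 km

Candidate routes:
Quorn → Brook → Pirton → Marden → Eskin: 23+2+17+2 = 44
Quorn → Brook → Marden → Eskin: 23+10+2 = 35
Quorn → Brook → Selby → Eskin: 23+10+7 = 40
The minimum is 35 km via Quorn → Brook → Marden → Eskin.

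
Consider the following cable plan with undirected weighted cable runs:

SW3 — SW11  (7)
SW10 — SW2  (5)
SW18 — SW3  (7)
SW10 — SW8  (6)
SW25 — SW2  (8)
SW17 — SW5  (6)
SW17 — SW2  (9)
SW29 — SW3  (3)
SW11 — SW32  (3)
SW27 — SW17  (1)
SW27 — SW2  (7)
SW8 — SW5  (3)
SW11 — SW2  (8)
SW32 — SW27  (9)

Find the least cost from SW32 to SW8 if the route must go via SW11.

22

Best SW32 to SW11: SW32 → SW11 costing 3
Shortest SW11→SW8: SW11 → SW2 → SW10 → SW8 = 19
Total via SW11: 3 + 19 = 22.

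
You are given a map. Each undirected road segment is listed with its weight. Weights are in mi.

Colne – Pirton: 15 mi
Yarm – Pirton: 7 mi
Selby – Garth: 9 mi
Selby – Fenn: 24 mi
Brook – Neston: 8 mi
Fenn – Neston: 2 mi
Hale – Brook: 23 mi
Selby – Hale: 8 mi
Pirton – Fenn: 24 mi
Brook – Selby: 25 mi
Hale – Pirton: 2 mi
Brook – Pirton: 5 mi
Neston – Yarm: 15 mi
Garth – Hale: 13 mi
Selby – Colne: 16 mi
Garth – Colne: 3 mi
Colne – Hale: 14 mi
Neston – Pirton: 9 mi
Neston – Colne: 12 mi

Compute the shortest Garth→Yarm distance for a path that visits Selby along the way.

26 mi

Best Garth to Selby: Garth → Selby costing 9
Shortest Selby→Yarm: Selby → Hale → Pirton → Yarm = 17
Total via Selby: 9 + 17 = 26 mi.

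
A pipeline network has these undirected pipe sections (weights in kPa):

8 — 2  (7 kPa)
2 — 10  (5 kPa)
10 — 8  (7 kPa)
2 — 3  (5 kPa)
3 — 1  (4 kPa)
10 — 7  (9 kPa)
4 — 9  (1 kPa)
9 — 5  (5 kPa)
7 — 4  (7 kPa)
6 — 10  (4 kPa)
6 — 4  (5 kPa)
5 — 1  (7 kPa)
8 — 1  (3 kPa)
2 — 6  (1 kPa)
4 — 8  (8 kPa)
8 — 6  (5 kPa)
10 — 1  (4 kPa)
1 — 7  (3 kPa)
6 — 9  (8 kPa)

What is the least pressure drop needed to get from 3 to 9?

Running Dijkstra from 3:
3: 0
1: 4  (via 3)
2: 5  (via 3)
6: 6  (via 2)
7: 7  (via 1)
8: 7  (via 1)
10: 8  (via 1)
4: 11  (via 6)
5: 11  (via 1)
9: 12  (via 4)
Shortest route: 3–2–6–4–9 = 12 kPa.

12 kPa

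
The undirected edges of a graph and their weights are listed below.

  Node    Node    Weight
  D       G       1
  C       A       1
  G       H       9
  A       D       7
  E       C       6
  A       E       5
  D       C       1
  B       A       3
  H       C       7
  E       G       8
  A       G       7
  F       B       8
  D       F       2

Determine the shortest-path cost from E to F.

Settle nodes by increasing distance from E:
E: 0
A: 5  (via E)
C: 6  (via E)
D: 7  (via C)
B: 8  (via A)
G: 8  (via E)
F: 9  (via D)
Shortest route: E–C–D–F = 9.

9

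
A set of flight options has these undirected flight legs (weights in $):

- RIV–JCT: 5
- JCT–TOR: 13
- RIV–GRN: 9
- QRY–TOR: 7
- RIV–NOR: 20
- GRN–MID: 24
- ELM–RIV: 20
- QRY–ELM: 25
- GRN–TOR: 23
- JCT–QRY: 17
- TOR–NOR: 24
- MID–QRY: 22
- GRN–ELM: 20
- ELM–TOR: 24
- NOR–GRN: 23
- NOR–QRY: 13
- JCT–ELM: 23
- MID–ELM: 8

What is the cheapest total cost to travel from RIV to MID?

$28

Candidate routes:
RIV → ELM → MID: 20+8 = 28
RIV → GRN → ELM → MID: 9+20+8 = 37
RIV → JCT → ELM → MID: 5+23+8 = 36
RIV → GRN → MID: 9+24 = 33
Cheapest is RIV → ELM → MID at $28.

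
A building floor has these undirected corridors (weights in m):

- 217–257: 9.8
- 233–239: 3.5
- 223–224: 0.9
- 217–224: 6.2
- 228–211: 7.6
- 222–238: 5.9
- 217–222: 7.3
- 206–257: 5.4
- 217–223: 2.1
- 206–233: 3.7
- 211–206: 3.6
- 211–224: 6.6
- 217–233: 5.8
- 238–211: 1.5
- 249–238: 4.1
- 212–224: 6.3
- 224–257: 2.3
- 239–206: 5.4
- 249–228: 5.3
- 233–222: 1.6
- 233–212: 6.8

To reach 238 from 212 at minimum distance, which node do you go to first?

233

Candidate routes:
212–224–211–238: 6.3+6.6+1.5 = 14.4
212–233–206–211–238: 6.8+3.7+3.6+1.5 = 15.6
212–233–222–238: 6.8+1.6+5.9 = 14.3
The minimum is 14.3 m via 212–233–222–238.
So from 212 the first move is to 233.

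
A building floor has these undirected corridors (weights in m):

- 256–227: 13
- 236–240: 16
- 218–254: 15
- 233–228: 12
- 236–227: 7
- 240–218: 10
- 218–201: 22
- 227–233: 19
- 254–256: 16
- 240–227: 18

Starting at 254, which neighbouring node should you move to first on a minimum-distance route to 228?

256

Enumerating some paths:
254 → 256 → 227 → 233 → 228: 16+13+19+12 = 60
254 → 218 → 240 → 236 → 227 → 233 → 228: 15+10+16+7+19+12 = 79
254 → 218 → 240 → 227 → 233 → 228: 15+10+18+19+12 = 74
Cheapest is 254 → 256 → 227 → 233 → 228 at 60 m.
So from 254 the first move is to 256.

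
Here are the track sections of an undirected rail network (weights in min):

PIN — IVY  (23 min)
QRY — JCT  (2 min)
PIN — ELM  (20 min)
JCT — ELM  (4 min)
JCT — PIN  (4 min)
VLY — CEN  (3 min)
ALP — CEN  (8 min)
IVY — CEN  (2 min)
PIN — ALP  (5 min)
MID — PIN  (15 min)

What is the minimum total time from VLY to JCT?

20 min

Settle nodes by increasing distance from VLY:
VLY: 0
CEN: 3  (via VLY)
IVY: 5  (via CEN)
ALP: 11  (via CEN)
PIN: 16  (via ALP)
JCT: 20  (via PIN)
Shortest route: VLY → CEN → ALP → PIN → JCT = 20 min.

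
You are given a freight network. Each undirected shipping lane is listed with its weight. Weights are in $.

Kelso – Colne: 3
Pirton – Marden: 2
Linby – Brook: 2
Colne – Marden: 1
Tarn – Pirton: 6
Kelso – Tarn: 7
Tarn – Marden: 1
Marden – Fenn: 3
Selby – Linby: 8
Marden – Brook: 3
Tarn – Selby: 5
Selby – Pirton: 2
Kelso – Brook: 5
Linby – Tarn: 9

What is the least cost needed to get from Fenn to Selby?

Compare a few routes:
Fenn → Marden → Tarn → Pirton → Selby: 3+1+6+2 = 12
Fenn → Marden → Pirton → Selby: 3+2+2 = 7
Fenn → Marden → Brook → Linby → Selby: 3+3+2+8 = 16
Fenn → Marden → Tarn → Selby: 3+1+5 = 9
Cheapest is Fenn → Marden → Pirton → Selby at $7.

$7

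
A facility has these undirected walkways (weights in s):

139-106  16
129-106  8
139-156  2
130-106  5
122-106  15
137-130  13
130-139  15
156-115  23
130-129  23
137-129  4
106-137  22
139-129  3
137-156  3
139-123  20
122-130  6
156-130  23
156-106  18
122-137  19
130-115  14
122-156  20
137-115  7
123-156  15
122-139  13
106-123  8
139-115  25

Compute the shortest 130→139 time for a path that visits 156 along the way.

18 s

Best 130 to 156: 130–137–156 costing 16
Best 156 to 139: 156–139 costing 2
Total via 156: 16 + 2 = 18 s.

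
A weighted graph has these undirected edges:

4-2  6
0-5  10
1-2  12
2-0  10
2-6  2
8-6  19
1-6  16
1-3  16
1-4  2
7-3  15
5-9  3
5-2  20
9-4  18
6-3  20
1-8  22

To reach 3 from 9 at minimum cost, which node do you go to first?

4

Candidate routes:
9–4–1–3: 18+2+16 = 36
9–5–0–2–6–3: 3+10+10+2+20 = 45
Cheapest is 9–4–1–3 at 36.
So from 9 the first move is to 4.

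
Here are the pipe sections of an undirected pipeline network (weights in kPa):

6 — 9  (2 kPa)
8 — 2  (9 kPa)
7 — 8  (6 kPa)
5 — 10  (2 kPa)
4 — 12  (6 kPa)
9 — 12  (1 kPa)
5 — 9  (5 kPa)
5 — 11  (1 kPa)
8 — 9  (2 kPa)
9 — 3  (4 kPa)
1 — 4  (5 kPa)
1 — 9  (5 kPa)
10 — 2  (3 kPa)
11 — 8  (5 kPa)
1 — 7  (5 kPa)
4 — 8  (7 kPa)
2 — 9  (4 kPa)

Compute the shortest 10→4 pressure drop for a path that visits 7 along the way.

Best 10 to 7: 10 → 5 → 11 → 8 → 7 costing 14
Shortest 7→4: 7 → 1 → 4 = 10
Total via 7: 14 + 10 = 24 kPa.

24 kPa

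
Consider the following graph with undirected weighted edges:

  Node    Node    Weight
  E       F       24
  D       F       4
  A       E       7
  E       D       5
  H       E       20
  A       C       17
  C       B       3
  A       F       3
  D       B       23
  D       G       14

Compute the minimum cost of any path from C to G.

Enumerating some paths:
C - A - F - D - G: 17+3+4+14 = 38
C - B - D - G: 3+23+14 = 40
Cheapest is C - A - F - D - G at 38.

38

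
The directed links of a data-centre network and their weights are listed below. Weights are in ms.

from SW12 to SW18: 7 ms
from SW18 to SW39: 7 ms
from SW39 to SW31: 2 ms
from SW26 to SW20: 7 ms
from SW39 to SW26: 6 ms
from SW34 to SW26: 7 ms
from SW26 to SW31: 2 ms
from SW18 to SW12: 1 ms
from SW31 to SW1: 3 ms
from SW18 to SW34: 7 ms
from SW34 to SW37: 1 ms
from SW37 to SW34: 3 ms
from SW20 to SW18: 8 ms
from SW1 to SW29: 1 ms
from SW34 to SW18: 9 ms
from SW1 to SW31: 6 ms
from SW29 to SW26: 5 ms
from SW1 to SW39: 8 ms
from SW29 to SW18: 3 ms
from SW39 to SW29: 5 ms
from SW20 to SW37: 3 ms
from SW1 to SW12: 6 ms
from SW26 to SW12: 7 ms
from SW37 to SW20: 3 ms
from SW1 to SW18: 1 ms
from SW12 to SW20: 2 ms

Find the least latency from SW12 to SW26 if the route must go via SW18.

20 ms

Shortest SW12→SW18: SW12–SW18 = 7
Shortest SW18→SW26: SW18–SW39–SW26 = 13
Total via SW18: 7 + 13 = 20 ms.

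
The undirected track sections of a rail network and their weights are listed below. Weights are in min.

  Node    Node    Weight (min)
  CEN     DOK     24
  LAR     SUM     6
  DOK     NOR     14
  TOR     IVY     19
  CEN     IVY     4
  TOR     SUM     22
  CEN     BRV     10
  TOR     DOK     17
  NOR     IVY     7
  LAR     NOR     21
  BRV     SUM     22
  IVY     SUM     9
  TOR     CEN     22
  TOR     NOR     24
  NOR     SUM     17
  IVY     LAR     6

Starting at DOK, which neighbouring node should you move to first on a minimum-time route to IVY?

NOR

Compare a few routes:
DOK - CEN - IVY: 24+4 = 28
DOK - NOR - IVY: 14+7 = 21
The minimum is 21 min via DOK - NOR - IVY.
So from DOK the first move is to NOR.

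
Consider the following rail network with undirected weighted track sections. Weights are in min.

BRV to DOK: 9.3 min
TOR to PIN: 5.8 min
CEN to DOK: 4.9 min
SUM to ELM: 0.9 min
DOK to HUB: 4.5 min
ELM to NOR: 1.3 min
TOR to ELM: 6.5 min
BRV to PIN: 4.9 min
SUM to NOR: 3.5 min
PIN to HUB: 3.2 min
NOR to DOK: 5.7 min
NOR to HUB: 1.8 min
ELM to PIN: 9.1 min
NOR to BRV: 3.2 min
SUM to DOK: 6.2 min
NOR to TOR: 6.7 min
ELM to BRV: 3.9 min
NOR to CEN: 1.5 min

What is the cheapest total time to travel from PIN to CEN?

Settle nodes by increasing distance from PIN:
PIN: 0
HUB: 3.2  (via PIN)
BRV: 4.9  (via PIN)
NOR: 5  (via HUB)
TOR: 5.8  (via PIN)
ELM: 6.3  (via NOR)
CEN: 6.5  (via NOR)
Shortest route: PIN–HUB–NOR–CEN = 6.5 min.

6.5 min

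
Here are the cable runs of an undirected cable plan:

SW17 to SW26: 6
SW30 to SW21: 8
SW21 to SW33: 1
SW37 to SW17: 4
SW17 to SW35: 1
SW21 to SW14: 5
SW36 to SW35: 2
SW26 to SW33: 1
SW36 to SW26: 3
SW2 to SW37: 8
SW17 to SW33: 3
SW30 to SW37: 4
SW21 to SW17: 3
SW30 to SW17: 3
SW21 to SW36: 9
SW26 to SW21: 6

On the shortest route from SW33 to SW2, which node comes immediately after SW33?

Enumerating some paths:
SW33–SW17–SW37–SW2: 3+4+8 = 15
SW33–SW17–SW30–SW37–SW2: 3+3+4+8 = 18
SW33–SW21–SW17–SW37–SW2: 1+3+4+8 = 16
Cheapest is SW33–SW17–SW37–SW2 at 15.
So from SW33 the first move is to SW17.

SW17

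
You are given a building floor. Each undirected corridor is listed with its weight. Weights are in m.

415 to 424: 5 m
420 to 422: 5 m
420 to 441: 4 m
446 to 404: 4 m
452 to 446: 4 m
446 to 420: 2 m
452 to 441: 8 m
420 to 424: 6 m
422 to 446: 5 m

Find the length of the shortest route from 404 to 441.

10 m

Settle nodes by increasing distance from 404:
404: 0
446: 4  (via 404)
420: 6  (via 446)
452: 8  (via 446)
422: 9  (via 446)
441: 10  (via 420)
Shortest route: 404–446–420–441 = 10 m.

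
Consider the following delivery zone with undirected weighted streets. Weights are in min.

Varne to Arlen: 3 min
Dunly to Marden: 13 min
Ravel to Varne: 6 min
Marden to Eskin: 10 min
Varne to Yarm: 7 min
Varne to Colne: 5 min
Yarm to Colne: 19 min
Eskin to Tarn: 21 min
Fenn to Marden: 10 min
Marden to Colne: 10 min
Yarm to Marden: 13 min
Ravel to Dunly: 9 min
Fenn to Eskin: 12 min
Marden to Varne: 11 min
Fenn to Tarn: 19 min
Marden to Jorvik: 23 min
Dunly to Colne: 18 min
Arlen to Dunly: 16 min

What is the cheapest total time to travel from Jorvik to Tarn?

52 min

Shortest distances from Jorvik:
Jorvik: 0
Marden: 23  (via Jorvik)
Eskin: 33  (via Marden)
Fenn: 33  (via Marden)
Colne: 33  (via Marden)
Varne: 34  (via Marden)
Dunly: 36  (via Marden)
Yarm: 36  (via Marden)
Arlen: 37  (via Varne)
Ravel: 40  (via Varne)
Tarn: 52  (via Fenn)
Shortest route: Jorvik–Marden–Fenn–Tarn = 52 min.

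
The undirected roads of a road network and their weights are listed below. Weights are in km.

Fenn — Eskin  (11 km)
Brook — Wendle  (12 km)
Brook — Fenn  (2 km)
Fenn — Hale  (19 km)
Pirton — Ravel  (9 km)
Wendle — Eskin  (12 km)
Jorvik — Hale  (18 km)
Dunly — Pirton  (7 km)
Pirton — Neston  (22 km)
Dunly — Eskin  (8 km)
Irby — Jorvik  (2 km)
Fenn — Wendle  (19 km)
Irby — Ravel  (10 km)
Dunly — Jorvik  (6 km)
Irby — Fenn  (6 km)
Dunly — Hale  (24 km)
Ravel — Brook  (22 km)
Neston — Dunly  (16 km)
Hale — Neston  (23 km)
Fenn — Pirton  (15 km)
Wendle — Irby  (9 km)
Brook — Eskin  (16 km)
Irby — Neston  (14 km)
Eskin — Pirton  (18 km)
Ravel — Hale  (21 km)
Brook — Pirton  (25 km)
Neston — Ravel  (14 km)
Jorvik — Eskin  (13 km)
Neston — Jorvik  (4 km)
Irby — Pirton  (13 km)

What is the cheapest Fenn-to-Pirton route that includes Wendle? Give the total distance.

36 km

Best Fenn to Wendle: Fenn–Brook–Wendle costing 14
Shortest Wendle→Pirton: Wendle–Irby–Pirton = 22
Total via Wendle: 14 + 22 = 36 km.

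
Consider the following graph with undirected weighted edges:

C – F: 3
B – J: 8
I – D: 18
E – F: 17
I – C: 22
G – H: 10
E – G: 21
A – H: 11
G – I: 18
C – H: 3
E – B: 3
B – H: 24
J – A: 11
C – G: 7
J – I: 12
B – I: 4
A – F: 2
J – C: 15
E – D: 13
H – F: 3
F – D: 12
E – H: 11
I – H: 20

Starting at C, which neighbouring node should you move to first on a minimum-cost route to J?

J

Candidate routes:
C - H - E - B - J: 3+11+3+8 = 25
C - H - F - A - J: 3+3+2+11 = 19
C - F - A - J: 3+2+11 = 16
C - J: 15 = 15
Cheapest is C - J at 15.
So from C the first move is to J.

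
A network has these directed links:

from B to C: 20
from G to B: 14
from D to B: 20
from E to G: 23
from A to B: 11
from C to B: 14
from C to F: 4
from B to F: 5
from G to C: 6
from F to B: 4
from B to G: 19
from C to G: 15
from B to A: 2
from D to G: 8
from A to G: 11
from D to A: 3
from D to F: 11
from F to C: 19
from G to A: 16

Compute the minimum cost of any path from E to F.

33

Settle nodes by increasing distance from E:
E: 0
G: 23  (via E)
C: 29  (via G)
F: 33  (via C)
Shortest route: E–G–C–F = 33.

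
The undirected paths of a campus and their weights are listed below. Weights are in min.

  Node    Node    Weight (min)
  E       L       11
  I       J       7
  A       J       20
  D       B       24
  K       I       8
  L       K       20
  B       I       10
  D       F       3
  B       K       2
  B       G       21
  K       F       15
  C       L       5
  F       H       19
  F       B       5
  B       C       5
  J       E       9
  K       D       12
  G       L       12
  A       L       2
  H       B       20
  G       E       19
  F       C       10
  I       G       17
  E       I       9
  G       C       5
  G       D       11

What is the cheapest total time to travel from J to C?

Enumerating some paths:
J–I–G–C: 7+17+5 = 29
J–E–L–C: 9+11+5 = 25
J–I–B–C: 7+10+5 = 22
J–A–L–C: 20+2+5 = 27
The minimum is 22 min via J–I–B–C.

22 min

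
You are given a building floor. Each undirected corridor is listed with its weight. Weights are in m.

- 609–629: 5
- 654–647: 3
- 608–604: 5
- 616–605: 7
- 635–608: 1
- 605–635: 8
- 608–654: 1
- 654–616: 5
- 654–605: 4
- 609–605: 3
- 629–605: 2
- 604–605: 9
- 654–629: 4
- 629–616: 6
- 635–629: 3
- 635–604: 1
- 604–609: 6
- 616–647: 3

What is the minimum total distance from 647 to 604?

Candidate routes:
647–616–654–608–635–604: 3+5+1+1+1 = 11
647–654–608–604: 3+1+5 = 9
647–654–629–635–604: 3+4+3+1 = 11
647–654–608–635–604: 3+1+1+1 = 6
The minimum is 6 m via 647–654–608–635–604.

6 m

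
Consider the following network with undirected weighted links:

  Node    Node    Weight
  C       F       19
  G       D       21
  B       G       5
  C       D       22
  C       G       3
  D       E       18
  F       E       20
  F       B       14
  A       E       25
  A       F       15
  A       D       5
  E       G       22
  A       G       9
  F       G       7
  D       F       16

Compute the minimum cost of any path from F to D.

16

Settle nodes by increasing distance from F:
F: 0
G: 7  (via F)
C: 10  (via G)
B: 12  (via G)
A: 15  (via F)
D: 16  (via F)
Shortest route: F → D = 16.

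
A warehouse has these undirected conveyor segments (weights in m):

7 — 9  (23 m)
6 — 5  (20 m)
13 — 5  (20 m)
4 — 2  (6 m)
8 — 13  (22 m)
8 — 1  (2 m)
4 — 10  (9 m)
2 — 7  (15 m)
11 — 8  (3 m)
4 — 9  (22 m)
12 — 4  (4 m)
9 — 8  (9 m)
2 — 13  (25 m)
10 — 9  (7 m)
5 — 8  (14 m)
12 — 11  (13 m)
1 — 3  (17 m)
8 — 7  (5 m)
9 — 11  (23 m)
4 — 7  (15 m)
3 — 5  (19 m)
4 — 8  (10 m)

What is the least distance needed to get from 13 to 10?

Compare a few routes:
13 → 8 → 4 → 10: 22+10+9 = 41
13 → 8 → 9 → 10: 22+9+7 = 38
13 → 5 → 8 → 9 → 10: 20+14+9+7 = 50
13 → 2 → 4 → 10: 25+6+9 = 40
The minimum is 38 m via 13 → 8 → 9 → 10.

38 m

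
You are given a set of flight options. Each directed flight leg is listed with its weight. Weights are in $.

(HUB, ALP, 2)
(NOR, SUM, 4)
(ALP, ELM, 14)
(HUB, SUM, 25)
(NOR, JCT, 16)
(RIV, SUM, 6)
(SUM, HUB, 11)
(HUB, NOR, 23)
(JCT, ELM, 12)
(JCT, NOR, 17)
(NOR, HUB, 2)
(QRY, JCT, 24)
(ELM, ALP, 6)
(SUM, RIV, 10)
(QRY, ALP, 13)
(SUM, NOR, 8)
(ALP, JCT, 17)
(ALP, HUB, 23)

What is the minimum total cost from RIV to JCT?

$30

Candidate routes:
RIV → SUM → HUB → NOR → JCT: 6+11+23+16 = 56
RIV → SUM → HUB → ALP → JCT: 6+11+2+17 = 36
RIV → SUM → NOR → HUB → ALP → JCT: 6+8+2+2+17 = 35
RIV → SUM → NOR → JCT: 6+8+16 = 30
Cheapest is RIV → SUM → NOR → JCT at $30.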